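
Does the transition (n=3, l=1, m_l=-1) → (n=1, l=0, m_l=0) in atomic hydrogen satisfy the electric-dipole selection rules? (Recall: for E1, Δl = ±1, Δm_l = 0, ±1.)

allowed

l: 1 → 0 (Δl = -1). Δl = ±1 satisfied.
Δm_l = 0 − (-1) = +1. E1 requires Δm_l = 0, ±1: satisfied.
All E1 selection rules are satisfied.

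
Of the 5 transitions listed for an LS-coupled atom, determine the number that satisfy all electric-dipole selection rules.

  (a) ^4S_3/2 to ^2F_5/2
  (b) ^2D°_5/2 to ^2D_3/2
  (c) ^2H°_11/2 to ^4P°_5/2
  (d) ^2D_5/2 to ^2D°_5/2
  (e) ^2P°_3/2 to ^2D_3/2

(a) forbidden (parity, ΔS, ΔL fail)
(b) allowed
(c) forbidden (parity, ΔS, ΔL, ΔJ fail)
(d) allowed
(e) allowed
Total allowed: 3 of 5.

3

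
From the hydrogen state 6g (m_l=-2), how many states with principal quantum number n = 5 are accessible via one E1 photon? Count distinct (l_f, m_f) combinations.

3

E1 requires Δl = ±1, so l_f ∈ {3, 5}; with 0 ≤ l_f ≤ n_f−1 = 4, the allowed l_f values are {3}.
For l_f = 3: m_f ∈ {m_i−1, m_i, m_i+1} ∩ [−3, 3] = {-3, -2, -1} → 3 states.
Total: 3.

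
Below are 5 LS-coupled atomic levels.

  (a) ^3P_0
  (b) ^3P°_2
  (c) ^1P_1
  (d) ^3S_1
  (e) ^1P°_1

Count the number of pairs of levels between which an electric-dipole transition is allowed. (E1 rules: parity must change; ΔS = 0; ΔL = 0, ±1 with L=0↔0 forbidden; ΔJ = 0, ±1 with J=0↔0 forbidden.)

(a)–(b): forbidden (ΔJ).
(a)–(c): forbidden (parity, ΔS).
(a)–(d): forbidden (parity).
(a)–(e): forbidden (ΔS).
(b)–(c): forbidden (ΔS).
(b)–(d): allowed.
(b)–(e): forbidden (parity, ΔS).
(c)–(d): forbidden (parity, ΔS).
(c)–(e): allowed.
(d)–(e): forbidden (ΔS).
Allowed pairs: 2 of 10.

2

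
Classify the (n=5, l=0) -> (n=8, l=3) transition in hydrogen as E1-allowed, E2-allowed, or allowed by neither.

Δl = 3 − 0 = +3; l_i + l_f = 3.
E1 (Δl = ±1): not satisfied.
E2 (Δl = 0,±2, l_i+l_f ≥ 2): not satisfied.

neither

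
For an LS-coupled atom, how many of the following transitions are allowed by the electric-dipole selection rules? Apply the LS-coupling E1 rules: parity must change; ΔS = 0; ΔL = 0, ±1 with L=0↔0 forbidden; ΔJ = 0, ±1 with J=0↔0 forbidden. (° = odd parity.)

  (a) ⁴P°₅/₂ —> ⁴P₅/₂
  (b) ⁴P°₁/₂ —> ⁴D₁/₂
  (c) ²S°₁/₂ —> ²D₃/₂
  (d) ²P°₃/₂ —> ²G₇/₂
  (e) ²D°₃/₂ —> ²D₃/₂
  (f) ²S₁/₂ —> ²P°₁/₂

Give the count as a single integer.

4

(a) allowed
(b) allowed
(c) forbidden (ΔL fails)
(d) forbidden (ΔL, ΔJ fail)
(e) allowed
(f) allowed
Total allowed: 4 of 6.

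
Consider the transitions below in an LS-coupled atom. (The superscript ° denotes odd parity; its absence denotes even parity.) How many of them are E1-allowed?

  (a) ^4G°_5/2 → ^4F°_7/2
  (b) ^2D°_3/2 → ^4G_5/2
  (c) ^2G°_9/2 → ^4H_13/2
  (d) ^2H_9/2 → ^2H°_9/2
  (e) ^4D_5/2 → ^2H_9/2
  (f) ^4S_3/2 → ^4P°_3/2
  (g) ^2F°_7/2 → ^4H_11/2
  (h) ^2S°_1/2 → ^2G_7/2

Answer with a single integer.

2

(a) forbidden (parity fails)
(b) forbidden (ΔS, ΔL fail)
(c) forbidden (ΔS, ΔJ fail)
(d) allowed
(e) forbidden (parity, ΔS, ΔL, ΔJ fail)
(f) allowed
(g) forbidden (ΔS, ΔL, ΔJ fail)
(h) forbidden (ΔL, ΔJ fail)
Total allowed: 2 of 8.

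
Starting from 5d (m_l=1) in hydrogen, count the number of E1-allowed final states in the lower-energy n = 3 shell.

E1 requires Δl = ±1, so l_f ∈ {1, 3}; with 0 ≤ l_f ≤ n_f−1 = 2, the allowed l_f values are {1}.
For l_f = 1: m_f ∈ {m_i−1, m_i, m_i+1} ∩ [−1, 1] = {0, 1} → 2 states.
Total: 2.

2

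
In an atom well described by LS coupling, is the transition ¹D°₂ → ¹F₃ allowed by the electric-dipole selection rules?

Reading off the term symbols: S 0→0, L 2→3, J 2→3, parity odd→even.
Parity must change: odd → even — passes.
ΔS = 0: S: 0 → 0 — passes.
ΔL = 0, ±1 (not L=0↔0): L: 2 → 3, ΔL = +1 — passes.
ΔJ = 0, ±1 (not J=0↔0): J: 2 → 3, ΔJ = +1 — passes.
All four E1 rules are satisfied.

allowed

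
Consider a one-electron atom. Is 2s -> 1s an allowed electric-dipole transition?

Initial l = 0, final l = 0, so Δl = +0. E1 requires Δl = ±1: fails.
The transition is electric-dipole forbidden.

forbidden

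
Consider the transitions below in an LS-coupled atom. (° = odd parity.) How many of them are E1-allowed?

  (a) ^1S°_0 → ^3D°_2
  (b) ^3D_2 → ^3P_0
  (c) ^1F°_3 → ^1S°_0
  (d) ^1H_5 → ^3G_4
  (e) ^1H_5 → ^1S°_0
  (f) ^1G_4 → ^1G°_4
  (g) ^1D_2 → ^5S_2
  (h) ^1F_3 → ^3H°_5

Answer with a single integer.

(a) forbidden (parity, ΔS, ΔL, ΔJ fail)
(b) forbidden (parity, ΔJ fail)
(c) forbidden (parity, ΔL, ΔJ fail)
(d) forbidden (parity, ΔS fail)
(e) forbidden (ΔL, ΔJ fail)
(f) allowed
(g) forbidden (parity, ΔS, ΔL fail)
(h) forbidden (ΔS, ΔL, ΔJ fail)
Total allowed: 1 of 8.

1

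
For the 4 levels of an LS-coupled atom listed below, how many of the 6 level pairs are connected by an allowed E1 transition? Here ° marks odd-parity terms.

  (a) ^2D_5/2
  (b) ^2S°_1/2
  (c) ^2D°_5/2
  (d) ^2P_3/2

(a)–(b): forbidden (ΔL, ΔJ).
(a)–(c): allowed.
(a)–(d): forbidden (parity).
(b)–(c): forbidden (parity, ΔL, ΔJ).
(b)–(d): allowed.
(c)–(d): allowed.
Allowed pairs: 3 of 6.

3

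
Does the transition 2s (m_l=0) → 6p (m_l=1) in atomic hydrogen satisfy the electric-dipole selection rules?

allowed

Δl = 1 − 0 = +1; the E1 rule Δl = ±1 is ok.
m_l: 0 → 1 (Δm_l = +1). |Δm_l| ≤ 1 ok.
All E1 selection rules are satisfied.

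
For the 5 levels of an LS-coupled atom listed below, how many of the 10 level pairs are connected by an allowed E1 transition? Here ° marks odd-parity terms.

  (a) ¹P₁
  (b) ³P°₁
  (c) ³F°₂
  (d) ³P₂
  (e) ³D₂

3

(a)–(b): forbidden (ΔS).
(a)–(c): forbidden (ΔS, ΔL).
(a)–(d): forbidden (parity, ΔS).
(a)–(e): forbidden (parity, ΔS).
(b)–(c): forbidden (parity, ΔL).
(b)–(d): allowed.
(b)–(e): allowed.
(c)–(d): forbidden (ΔL).
(c)–(e): allowed.
(d)–(e): forbidden (parity).
Allowed pairs: 3 of 10.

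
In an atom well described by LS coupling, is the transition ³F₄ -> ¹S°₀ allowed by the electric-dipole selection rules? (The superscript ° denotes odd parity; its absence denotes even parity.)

Parity must change: even → odd — satisfied.
ΔS = 0: S: 1 → 0 — violated.
ΔL = 0, ±1 (not L=0↔0): L: 3 → 0, ΔL = -3 — violated.
ΔJ = 0, ±1 (not J=0↔0): J: 4 → 0, ΔJ = -4 — violated.
Rule(s) violated: ΔS, ΔL, ΔJ.

forbidden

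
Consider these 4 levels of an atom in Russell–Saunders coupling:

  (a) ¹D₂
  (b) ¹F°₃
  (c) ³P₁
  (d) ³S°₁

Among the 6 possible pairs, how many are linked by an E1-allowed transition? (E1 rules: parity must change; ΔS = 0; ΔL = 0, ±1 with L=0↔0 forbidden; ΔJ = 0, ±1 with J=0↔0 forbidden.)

2

(a)–(b): allowed.
(a)–(c): forbidden (parity, ΔS).
(a)–(d): forbidden (ΔS, ΔL).
(b)–(c): forbidden (ΔS, ΔL, ΔJ).
(b)–(d): forbidden (parity, ΔS, ΔL, ΔJ).
(c)–(d): allowed.
Allowed pairs: 2 of 6.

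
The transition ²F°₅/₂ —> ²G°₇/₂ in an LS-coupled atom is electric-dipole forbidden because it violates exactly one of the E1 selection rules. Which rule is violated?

Reading off the term symbols: S 1/2→1/2, L 3→4, J 5/2→7/2, parity odd→odd.
Parity must change: odd → odd — ✗.
ΔL = 0, ±1 (not L=0↔0): L: 3 → 4, ΔL = +1 — ✓.
ΔS = 0: S: 1/2 → 1/2 — ✓.
ΔJ = 0, ±1 (not J=0↔0): J: 5/2 → 7/2, ΔJ = +1 — ✓.

parity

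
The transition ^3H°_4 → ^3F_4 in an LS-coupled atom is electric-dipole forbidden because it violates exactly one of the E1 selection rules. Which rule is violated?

the ΔL = 0, ±1 rule

Initial level: S=1, L=5, J=4, parity odd. Final level: S=1, L=3, J=4, parity even.
Parity must change: odd → even — ✓.
ΔS = 0: S: 1 → 1 — ✓.
ΔL = 0, ±1 (not L=0↔0): L: 5 → 3, ΔL = -2 — ✗.
ΔJ = 0, ±1 (not J=0↔0): J: 4 → 4, ΔJ = +0 — ✓.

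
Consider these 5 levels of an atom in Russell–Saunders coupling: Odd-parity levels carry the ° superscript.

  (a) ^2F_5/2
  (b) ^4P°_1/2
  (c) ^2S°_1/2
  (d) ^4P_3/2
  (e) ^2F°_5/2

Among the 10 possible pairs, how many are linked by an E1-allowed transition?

2

(a)–(b): forbidden (ΔS, ΔL, ΔJ).
(a)–(c): forbidden (ΔL, ΔJ).
(a)–(d): forbidden (parity, ΔS, ΔL).
(a)–(e): allowed.
(b)–(c): forbidden (parity, ΔS).
(b)–(d): allowed.
(b)–(e): forbidden (parity, ΔS, ΔL, ΔJ).
(c)–(d): forbidden (ΔS).
(c)–(e): forbidden (parity, ΔL, ΔJ).
(d)–(e): forbidden (ΔS, ΔL).
Allowed pairs: 2 of 10.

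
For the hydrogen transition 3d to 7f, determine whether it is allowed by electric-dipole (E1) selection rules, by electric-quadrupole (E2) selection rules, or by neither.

Δl = 3 − 2 = +1; l_i + l_f = 5.
E1 (Δl = ±1): satisfied.
E2 (Δl = 0,±2, l_i+l_f ≥ 2): not satisfied.

E1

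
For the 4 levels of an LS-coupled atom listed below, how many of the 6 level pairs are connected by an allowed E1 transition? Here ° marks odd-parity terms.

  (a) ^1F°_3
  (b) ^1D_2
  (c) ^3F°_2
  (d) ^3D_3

(a)–(b): allowed.
(a)–(c): forbidden (parity, ΔS).
(a)–(d): forbidden (ΔS).
(b)–(c): forbidden (ΔS).
(b)–(d): forbidden (parity, ΔS).
(c)–(d): allowed.
Allowed pairs: 2 of 6.

2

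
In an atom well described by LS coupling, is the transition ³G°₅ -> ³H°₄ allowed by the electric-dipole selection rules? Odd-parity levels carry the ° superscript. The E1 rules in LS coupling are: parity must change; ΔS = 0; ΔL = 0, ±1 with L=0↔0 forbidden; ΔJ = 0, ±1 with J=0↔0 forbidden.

Reading off the term symbols: S 1→1, L 4→5, J 5→4, parity odd→odd.
ΔL = 0, ±1 (not L=0↔0): L: 4 → 5, ΔL = +1 — satisfied.
Parity must change: odd → odd — violated.
ΔS = 0: S: 1 → 1 — satisfied.
ΔJ = 0, ±1 (not J=0↔0): J: 5 → 4, ΔJ = -1 — satisfied.
Rule(s) violated: parity.

forbidden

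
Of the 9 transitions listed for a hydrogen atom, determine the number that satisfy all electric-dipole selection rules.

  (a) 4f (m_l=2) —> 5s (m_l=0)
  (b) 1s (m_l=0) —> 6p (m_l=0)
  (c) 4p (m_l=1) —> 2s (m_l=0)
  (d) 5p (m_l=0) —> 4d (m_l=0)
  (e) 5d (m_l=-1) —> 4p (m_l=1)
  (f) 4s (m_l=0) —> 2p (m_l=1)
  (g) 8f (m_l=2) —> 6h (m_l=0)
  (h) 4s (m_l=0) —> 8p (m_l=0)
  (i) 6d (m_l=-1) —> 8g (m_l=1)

5

(a) forbidden — Δl = -3 (E1 requires Δl = ±1); Δm_l = -2 (E1 requires Δm_l = 0, ±1)
(b) allowed
(c) allowed
(d) allowed
(e) forbidden — Δm_l = +2 (E1 requires Δm_l = 0, ±1)
(f) allowed
(g) forbidden — Δl = +2 (E1 requires Δl = ±1); Δm_l = -2 (E1 requires Δm_l = 0, ±1)
(h) allowed
(i) forbidden — Δl = +2 (E1 requires Δl = ±1); Δm_l = +2 (E1 requires Δm_l = 0, ±1)
Total allowed: 5 of 9.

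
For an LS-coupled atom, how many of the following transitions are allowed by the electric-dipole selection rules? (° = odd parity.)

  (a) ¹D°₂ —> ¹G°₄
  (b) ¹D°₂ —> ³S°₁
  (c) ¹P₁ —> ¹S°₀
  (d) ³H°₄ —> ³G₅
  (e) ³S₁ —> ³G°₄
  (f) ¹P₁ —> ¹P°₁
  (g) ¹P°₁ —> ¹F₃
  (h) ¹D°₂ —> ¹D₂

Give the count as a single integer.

(a) forbidden (parity, ΔL, ΔJ fail)
(b) forbidden (parity, ΔS, ΔL fail)
(c) allowed
(d) allowed
(e) forbidden (ΔL, ΔJ fail)
(f) allowed
(g) forbidden (ΔL, ΔJ fail)
(h) allowed
Total allowed: 4 of 8.

4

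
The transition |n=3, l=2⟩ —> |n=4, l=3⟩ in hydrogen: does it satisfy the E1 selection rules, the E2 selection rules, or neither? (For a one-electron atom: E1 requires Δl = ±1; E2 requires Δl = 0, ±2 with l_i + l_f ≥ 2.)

E1

Δl = 3 − 2 = +1; l_i + l_f = 5.
E1 (Δl = ±1): satisfied.
E2 (Δl = 0,±2, l_i+l_f ≥ 2): not satisfied.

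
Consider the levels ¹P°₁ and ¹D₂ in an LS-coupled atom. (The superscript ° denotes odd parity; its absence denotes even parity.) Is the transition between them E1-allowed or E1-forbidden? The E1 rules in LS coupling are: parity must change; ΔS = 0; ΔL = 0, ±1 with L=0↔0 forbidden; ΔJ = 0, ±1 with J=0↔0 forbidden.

allowed

Parity must change: odd → even — passes.
ΔS = 0: S: 0 → 0 — passes.
ΔL = 0, ±1 (not L=0↔0): L: 1 → 2, ΔL = +1 — passes.
ΔJ = 0, ±1 (not J=0↔0): J: 1 → 2, ΔJ = +1 — passes.
All four E1 rules are satisfied.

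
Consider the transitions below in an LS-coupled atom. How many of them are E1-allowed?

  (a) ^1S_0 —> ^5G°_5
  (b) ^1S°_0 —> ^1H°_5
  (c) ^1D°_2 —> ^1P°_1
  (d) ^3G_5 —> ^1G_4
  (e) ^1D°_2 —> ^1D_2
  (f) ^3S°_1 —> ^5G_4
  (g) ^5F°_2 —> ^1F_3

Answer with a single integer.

(a) forbidden (ΔS, ΔL, ΔJ fail)
(b) forbidden (parity, ΔL, ΔJ fail)
(c) forbidden (parity fails)
(d) forbidden (parity, ΔS fail)
(e) allowed
(f) forbidden (ΔS, ΔL, ΔJ fail)
(g) forbidden (ΔS fails)
Total allowed: 1 of 7.

1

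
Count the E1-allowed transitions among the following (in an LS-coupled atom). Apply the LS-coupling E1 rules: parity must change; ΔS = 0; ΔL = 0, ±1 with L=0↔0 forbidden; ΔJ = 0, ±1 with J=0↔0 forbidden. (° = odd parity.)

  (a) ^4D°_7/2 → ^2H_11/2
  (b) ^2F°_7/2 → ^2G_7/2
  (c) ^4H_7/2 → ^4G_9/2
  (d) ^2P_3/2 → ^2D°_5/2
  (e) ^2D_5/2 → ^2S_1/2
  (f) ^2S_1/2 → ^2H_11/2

2

(a) forbidden (ΔS, ΔL, ΔJ fail)
(b) allowed
(c) forbidden (parity fails)
(d) allowed
(e) forbidden (parity, ΔL, ΔJ fail)
(f) forbidden (parity, ΔL, ΔJ fail)
Total allowed: 2 of 6.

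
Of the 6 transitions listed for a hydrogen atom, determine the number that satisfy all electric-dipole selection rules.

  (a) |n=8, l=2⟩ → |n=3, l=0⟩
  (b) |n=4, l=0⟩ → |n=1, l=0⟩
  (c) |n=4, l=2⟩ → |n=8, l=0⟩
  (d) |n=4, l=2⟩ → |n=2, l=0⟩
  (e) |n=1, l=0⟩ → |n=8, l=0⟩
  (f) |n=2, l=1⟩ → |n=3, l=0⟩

(a) forbidden — Δl = -2 (E1 requires Δl = ±1)
(b) forbidden — Δl = +0 (E1 requires Δl = ±1)
(c) forbidden — Δl = -2 (E1 requires Δl = ±1)
(d) forbidden — Δl = -2 (E1 requires Δl = ±1)
(e) forbidden — Δl = +0 (E1 requires Δl = ±1)
(f) allowed
Total allowed: 1 of 6.

1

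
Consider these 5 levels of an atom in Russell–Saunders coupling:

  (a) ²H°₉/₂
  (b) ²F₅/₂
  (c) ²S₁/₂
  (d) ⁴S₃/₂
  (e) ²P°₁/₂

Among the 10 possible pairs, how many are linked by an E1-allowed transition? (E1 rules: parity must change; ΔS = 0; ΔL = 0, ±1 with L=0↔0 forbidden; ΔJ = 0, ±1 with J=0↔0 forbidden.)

1

(a)–(b): forbidden (ΔL, ΔJ).
(a)–(c): forbidden (ΔL, ΔJ).
(a)–(d): forbidden (ΔS, ΔL, ΔJ).
(a)–(e): forbidden (parity, ΔL, ΔJ).
(b)–(c): forbidden (parity, ΔL, ΔJ).
(b)–(d): forbidden (parity, ΔS, ΔL).
(b)–(e): forbidden (ΔL, ΔJ).
(c)–(d): forbidden (parity, ΔS, ΔL).
(c)–(e): allowed.
(d)–(e): forbidden (ΔS).
Allowed pairs: 1 of 10.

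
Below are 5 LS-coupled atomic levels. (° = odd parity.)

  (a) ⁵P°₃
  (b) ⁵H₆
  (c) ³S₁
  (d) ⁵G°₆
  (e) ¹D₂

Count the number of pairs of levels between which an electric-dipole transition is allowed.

(a)–(b): forbidden (ΔL, ΔJ).
(a)–(c): forbidden (ΔS, ΔJ).
(a)–(d): forbidden (parity, ΔL, ΔJ).
(a)–(e): forbidden (ΔS).
(b)–(c): forbidden (parity, ΔS, ΔL, ΔJ).
(b)–(d): allowed.
(b)–(e): forbidden (parity, ΔS, ΔL, ΔJ).
(c)–(d): forbidden (ΔS, ΔL, ΔJ).
(c)–(e): forbidden (parity, ΔS, ΔL).
(d)–(e): forbidden (ΔS, ΔL, ΔJ).
Allowed pairs: 1 of 10.

1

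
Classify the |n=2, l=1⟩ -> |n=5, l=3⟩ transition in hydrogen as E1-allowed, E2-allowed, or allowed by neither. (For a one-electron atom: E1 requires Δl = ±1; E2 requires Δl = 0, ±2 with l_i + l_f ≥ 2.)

Δl = 3 − 1 = +2; l_i + l_f = 4.
E1 (Δl = ±1): not satisfied.
E2 (Δl = 0,±2, l_i+l_f ≥ 2): satisfied.

E2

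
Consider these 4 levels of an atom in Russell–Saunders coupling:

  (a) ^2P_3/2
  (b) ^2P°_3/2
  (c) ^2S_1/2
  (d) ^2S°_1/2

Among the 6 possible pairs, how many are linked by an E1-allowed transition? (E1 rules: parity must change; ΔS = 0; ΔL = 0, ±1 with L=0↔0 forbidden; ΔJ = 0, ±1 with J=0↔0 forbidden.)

(a)–(b): allowed.
(a)–(c): forbidden (parity).
(a)–(d): allowed.
(b)–(c): allowed.
(b)–(d): forbidden (parity).
(c)–(d): forbidden (ΔL).
Allowed pairs: 3 of 6.

3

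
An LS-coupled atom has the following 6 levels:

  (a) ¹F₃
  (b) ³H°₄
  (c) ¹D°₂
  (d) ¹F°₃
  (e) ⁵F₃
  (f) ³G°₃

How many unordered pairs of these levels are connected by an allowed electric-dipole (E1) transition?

2

(a)–(b): forbidden (ΔS, ΔL).
(a)–(c): allowed.
(a)–(d): allowed.
(a)–(e): forbidden (parity, ΔS).
(a)–(f): forbidden (ΔS).
(b)–(c): forbidden (parity, ΔS, ΔL, ΔJ).
(b)–(d): forbidden (parity, ΔS, ΔL).
(b)–(e): forbidden (ΔS, ΔL).
(b)–(f): forbidden (parity).
(c)–(d): forbidden (parity).
(c)–(e): forbidden (ΔS).
(c)–(f): forbidden (parity, ΔS, ΔL).
(d)–(e): forbidden (ΔS).
(d)–(f): forbidden (parity, ΔS).
(e)–(f): forbidden (ΔS).
Allowed pairs: 2 of 15.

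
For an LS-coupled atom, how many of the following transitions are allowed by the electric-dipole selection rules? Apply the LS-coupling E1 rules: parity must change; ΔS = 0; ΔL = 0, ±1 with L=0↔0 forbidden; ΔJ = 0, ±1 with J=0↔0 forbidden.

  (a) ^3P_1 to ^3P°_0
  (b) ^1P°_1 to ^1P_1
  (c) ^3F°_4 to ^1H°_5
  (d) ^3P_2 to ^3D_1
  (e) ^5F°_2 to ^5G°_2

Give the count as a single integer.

(a) allowed
(b) allowed
(c) forbidden (parity, ΔS, ΔL fail)
(d) forbidden (parity fails)
(e) forbidden (parity fails)
Total allowed: 2 of 5.

2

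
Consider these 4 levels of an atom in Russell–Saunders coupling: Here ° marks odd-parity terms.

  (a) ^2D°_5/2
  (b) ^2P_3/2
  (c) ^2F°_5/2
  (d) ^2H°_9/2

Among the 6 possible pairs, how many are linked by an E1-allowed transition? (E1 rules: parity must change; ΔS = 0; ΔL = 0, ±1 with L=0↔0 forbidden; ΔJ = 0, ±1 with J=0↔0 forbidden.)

(a)–(b): allowed.
(a)–(c): forbidden (parity).
(a)–(d): forbidden (parity, ΔL, ΔJ).
(b)–(c): forbidden (ΔL).
(b)–(d): forbidden (ΔL, ΔJ).
(c)–(d): forbidden (parity, ΔL, ΔJ).
Allowed pairs: 1 of 6.

1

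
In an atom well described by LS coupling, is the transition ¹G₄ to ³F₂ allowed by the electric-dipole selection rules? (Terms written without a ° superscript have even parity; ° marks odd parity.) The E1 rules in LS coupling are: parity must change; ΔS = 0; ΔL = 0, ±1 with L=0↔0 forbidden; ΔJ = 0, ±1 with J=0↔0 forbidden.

forbidden

Reading off the term symbols: S 0→1, L 4→3, J 4→2, parity even→even.
Parity must change: even → even — violated.
ΔS = 0: S: 0 → 1 — violated.
ΔL = 0, ±1 (not L=0↔0): L: 4 → 3, ΔL = -1 — satisfied.
ΔJ = 0, ±1 (not J=0↔0): J: 4 → 2, ΔJ = -2 — violated.
Rule(s) violated: parity, ΔS, ΔJ.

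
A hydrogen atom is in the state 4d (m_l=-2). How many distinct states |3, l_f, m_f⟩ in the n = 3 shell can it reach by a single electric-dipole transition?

E1 requires Δl = ±1, so l_f ∈ {1, 3}; with 0 ≤ l_f ≤ n_f−1 = 2, the allowed l_f values are {1}.
For l_f = 1: m_f ∈ {m_i−1, m_i, m_i+1} ∩ [−1, 1] = {-1} → 1 state.
Total: 1.

1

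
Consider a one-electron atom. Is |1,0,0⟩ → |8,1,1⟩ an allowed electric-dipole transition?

l: 0 → 1 (Δl = +1). Δl = ±1 ok.
m_l: 0 → 1 (Δm_l = +1). |Δm_l| ≤ 1 ok.
All E1 selection rules are satisfied.

allowed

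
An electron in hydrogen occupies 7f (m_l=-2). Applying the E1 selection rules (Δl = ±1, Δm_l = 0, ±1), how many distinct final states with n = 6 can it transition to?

E1 requires Δl = ±1, so l_f ∈ {2, 4}; with 0 ≤ l_f ≤ n_f−1 = 5, the allowed l_f values are {2, 4}.
For l_f = 2: m_f ∈ {m_i−1, m_i, m_i+1} ∩ [−2, 2] = {-2, -1} → 2 states.
For l_f = 4: m_f ∈ {m_i−1, m_i, m_i+1} ∩ [−4, 4] = {-3, -2, -1} → 3 states.
Total: 5.

5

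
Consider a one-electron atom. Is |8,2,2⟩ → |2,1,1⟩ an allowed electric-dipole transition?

allowed

Δl = 1 − 2 = -1; the E1 rule Δl = ±1 is ✓.
m_l: 2 → 1 (Δm_l = -1). |Δm_l| ≤ 1 ✓.
All E1 selection rules are satisfied.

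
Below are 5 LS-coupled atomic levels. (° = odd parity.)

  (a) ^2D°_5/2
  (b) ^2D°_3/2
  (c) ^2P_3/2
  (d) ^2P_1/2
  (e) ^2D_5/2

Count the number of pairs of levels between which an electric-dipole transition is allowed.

5

(a)–(b): forbidden (parity).
(a)–(c): allowed.
(a)–(d): forbidden (ΔJ).
(a)–(e): allowed.
(b)–(c): allowed.
(b)–(d): allowed.
(b)–(e): allowed.
(c)–(d): forbidden (parity).
(c)–(e): forbidden (parity).
(d)–(e): forbidden (parity, ΔJ).
Allowed pairs: 5 of 10.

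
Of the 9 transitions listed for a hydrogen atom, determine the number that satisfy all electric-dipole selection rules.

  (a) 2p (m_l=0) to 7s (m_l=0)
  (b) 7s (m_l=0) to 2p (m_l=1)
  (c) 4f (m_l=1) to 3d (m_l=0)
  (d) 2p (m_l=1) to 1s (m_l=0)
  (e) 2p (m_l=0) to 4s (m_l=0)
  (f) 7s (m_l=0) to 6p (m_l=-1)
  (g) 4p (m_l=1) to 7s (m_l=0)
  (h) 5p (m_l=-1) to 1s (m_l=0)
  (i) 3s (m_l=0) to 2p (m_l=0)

(a) allowed
(b) allowed
(c) allowed
(d) allowed
(e) allowed
(f) allowed
(g) allowed
(h) allowed
(i) allowed
Total allowed: 9 of 9.

9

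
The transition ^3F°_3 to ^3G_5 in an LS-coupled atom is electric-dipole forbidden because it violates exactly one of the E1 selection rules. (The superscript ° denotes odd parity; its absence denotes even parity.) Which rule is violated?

the ΔJ = 0, ±1 rule

Parity must change: odd → even — ok.
ΔS = 0: S: 1 → 1 — ok.
ΔL = 0, ±1 (not L=0↔0): L: 3 → 4, ΔL = +1 — ok.
ΔJ = 0, ±1 (not J=0↔0): J: 3 → 5, ΔJ = +2 — fails.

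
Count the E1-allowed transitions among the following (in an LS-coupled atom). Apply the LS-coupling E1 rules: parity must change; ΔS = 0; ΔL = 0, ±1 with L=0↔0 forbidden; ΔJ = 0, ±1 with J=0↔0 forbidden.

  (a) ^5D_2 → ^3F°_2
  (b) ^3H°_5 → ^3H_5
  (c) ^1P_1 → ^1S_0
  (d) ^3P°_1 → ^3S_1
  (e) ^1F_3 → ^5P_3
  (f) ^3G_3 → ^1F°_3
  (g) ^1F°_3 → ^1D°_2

(a) forbidden (ΔS fails)
(b) allowed
(c) forbidden (parity fails)
(d) allowed
(e) forbidden (parity, ΔS, ΔL fail)
(f) forbidden (ΔS fails)
(g) forbidden (parity fails)
Total allowed: 2 of 7.

2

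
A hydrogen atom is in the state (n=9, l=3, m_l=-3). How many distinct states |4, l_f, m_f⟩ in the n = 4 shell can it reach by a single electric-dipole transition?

1

E1 requires Δl = ±1, so l_f ∈ {2, 4}; with 0 ≤ l_f ≤ n_f−1 = 3, the allowed l_f values are {2}.
For l_f = 2: m_f ∈ {m_i−1, m_i, m_i+1} ∩ [−2, 2] = {-2} → 1 state.
Total: 1.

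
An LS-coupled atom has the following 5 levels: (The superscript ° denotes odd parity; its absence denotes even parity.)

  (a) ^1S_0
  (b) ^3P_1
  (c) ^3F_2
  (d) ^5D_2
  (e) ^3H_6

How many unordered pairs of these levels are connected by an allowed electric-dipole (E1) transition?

(a)–(b): forbidden (parity, ΔS).
(a)–(c): forbidden (parity, ΔS, ΔL, ΔJ).
(a)–(d): forbidden (parity, ΔS, ΔL, ΔJ).
(a)–(e): forbidden (parity, ΔS, ΔL, ΔJ).
(b)–(c): forbidden (parity, ΔL).
(b)–(d): forbidden (parity, ΔS).
(b)–(e): forbidden (parity, ΔL, ΔJ).
(c)–(d): forbidden (parity, ΔS).
(c)–(e): forbidden (parity, ΔL, ΔJ).
(d)–(e): forbidden (parity, ΔS, ΔL, ΔJ).
Allowed pairs: 0 of 10.

0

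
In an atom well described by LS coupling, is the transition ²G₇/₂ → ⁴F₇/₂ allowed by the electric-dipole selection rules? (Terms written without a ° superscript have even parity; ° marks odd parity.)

Initial level: S=1/2, L=4, J=7/2, parity even. Final level: S=3/2, L=3, J=7/2, parity even.
Parity must change: even → even — ✗.
ΔS = 0: S: 1/2 → 3/2 — ✗.
ΔL = 0, ±1 (not L=0↔0): L: 4 → 3, ΔL = -1 — ✓.
ΔJ = 0, ±1 (not J=0↔0): J: 7/2 → 7/2, ΔJ = +0 — ✓.
Rule(s) violated: parity, ΔS.

forbidden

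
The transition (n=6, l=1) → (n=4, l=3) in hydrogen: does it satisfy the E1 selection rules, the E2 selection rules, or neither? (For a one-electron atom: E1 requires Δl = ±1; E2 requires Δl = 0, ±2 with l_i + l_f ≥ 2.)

Δl = 3 − 1 = +2; l_i + l_f = 4.
E1 (Δl = ±1): not satisfied.
E2 (Δl = 0,±2, l_i+l_f ≥ 2): satisfied.

E2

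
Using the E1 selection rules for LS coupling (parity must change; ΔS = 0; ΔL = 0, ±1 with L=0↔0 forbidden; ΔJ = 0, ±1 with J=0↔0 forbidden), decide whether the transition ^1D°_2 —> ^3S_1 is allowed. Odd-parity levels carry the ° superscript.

Parity must change: odd → even — ✓.
ΔS = 0: S: 0 → 1 — ✗.
ΔL = 0, ±1 (not L=0↔0): L: 2 → 0, ΔL = -2 — ✗.
ΔJ = 0, ±1 (not J=0↔0): J: 2 → 1, ΔJ = -1 — ✓.
Rule(s) violated: ΔS, ΔL.

forbidden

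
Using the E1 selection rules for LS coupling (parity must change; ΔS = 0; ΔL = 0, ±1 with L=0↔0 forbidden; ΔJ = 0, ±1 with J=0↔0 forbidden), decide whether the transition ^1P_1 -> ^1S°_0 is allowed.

allowed

Initial level: S=0, L=1, J=1, parity even. Final level: S=0, L=0, J=0, parity odd.
Parity must change: even → odd — ok.
ΔS = 0: S: 0 → 0 — ok.
ΔL = 0, ±1 (not L=0↔0): L: 1 → 0, ΔL = -1 — ok.
ΔJ = 0, ±1 (not J=0↔0): J: 1 → 0, ΔJ = -1 — ok.
All four E1 rules are satisfied.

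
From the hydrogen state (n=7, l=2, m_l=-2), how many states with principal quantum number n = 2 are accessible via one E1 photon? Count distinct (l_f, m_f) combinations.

1

E1 requires Δl = ±1, so l_f ∈ {1, 3}; with 0 ≤ l_f ≤ n_f−1 = 1, the allowed l_f values are {1}.
For l_f = 1: m_f ∈ {m_i−1, m_i, m_i+1} ∩ [−1, 1] = {-1} → 1 state.
Total: 1.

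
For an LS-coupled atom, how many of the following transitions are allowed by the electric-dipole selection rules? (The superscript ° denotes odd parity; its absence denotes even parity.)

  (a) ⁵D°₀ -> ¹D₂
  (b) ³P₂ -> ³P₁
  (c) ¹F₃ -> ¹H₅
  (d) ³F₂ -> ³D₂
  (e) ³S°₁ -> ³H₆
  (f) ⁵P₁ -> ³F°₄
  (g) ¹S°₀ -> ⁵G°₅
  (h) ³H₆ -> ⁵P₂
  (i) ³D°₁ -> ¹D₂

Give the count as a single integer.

0

(a) forbidden (ΔS, ΔJ fail)
(b) forbidden (parity fails)
(c) forbidden (parity, ΔL, ΔJ fail)
(d) forbidden (parity fails)
(e) forbidden (ΔL, ΔJ fail)
(f) forbidden (ΔS, ΔL, ΔJ fail)
(g) forbidden (parity, ΔS, ΔL, ΔJ fail)
(h) forbidden (parity, ΔS, ΔL, ΔJ fail)
(i) forbidden (ΔS fails)
Total allowed: 0 of 9.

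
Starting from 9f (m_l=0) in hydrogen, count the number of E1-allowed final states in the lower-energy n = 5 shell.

6

E1 requires Δl = ±1, so l_f ∈ {2, 4}; with 0 ≤ l_f ≤ n_f−1 = 4, the allowed l_f values are {2, 4}.
For l_f = 2: m_f ∈ {m_i−1, m_i, m_i+1} ∩ [−2, 2] = {-1, 0, 1} → 3 states.
For l_f = 4: m_f ∈ {m_i−1, m_i, m_i+1} ∩ [−4, 4] = {-1, 0, 1} → 3 states.
Total: 6.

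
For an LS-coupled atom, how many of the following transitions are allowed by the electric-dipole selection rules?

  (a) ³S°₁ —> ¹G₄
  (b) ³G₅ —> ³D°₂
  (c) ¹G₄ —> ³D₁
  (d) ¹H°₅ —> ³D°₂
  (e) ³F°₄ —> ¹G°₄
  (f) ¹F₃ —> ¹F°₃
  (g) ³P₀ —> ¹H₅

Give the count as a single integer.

1

(a) forbidden (ΔS, ΔL, ΔJ fail)
(b) forbidden (ΔL, ΔJ fail)
(c) forbidden (parity, ΔS, ΔL, ΔJ fail)
(d) forbidden (parity, ΔS, ΔL, ΔJ fail)
(e) forbidden (parity, ΔS fail)
(f) allowed
(g) forbidden (parity, ΔS, ΔL, ΔJ fail)
Total allowed: 1 of 7.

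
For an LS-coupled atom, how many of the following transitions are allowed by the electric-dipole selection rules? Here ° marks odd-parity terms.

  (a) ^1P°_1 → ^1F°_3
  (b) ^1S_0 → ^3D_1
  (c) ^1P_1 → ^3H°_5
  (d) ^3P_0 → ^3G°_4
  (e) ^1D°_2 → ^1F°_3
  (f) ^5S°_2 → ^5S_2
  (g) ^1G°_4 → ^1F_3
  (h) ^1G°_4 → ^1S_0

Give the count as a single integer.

1

(a) forbidden (parity, ΔL, ΔJ fail)
(b) forbidden (parity, ΔS, ΔL fail)
(c) forbidden (ΔS, ΔL, ΔJ fail)
(d) forbidden (ΔL, ΔJ fail)
(e) forbidden (parity fails)
(f) forbidden (ΔL fails)
(g) allowed
(h) forbidden (ΔL, ΔJ fail)
Total allowed: 1 of 8.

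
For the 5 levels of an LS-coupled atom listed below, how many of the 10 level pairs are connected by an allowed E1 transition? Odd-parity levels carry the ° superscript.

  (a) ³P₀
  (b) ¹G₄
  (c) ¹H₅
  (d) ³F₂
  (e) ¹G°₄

2

(a)–(b): forbidden (parity, ΔS, ΔL, ΔJ).
(a)–(c): forbidden (parity, ΔS, ΔL, ΔJ).
(a)–(d): forbidden (parity, ΔL, ΔJ).
(a)–(e): forbidden (ΔS, ΔL, ΔJ).
(b)–(c): forbidden (parity).
(b)–(d): forbidden (parity, ΔS, ΔJ).
(b)–(e): allowed.
(c)–(d): forbidden (parity, ΔS, ΔL, ΔJ).
(c)–(e): allowed.
(d)–(e): forbidden (ΔS, ΔJ).
Allowed pairs: 2 of 10.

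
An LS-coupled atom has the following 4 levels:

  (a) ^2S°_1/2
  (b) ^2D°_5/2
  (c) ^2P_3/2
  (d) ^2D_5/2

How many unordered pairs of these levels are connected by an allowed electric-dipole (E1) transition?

(a)–(b): forbidden (parity, ΔL, ΔJ).
(a)–(c): allowed.
(a)–(d): forbidden (ΔL, ΔJ).
(b)–(c): allowed.
(b)–(d): allowed.
(c)–(d): forbidden (parity).
Allowed pairs: 3 of 6.

3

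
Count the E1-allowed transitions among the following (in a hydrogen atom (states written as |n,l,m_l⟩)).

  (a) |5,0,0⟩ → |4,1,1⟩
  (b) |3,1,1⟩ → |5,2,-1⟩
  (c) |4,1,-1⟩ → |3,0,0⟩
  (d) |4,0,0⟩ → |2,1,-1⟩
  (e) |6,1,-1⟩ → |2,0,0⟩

4

(a) allowed
(b) forbidden — Δm_l = -2 (E1 requires Δm_l = 0, ±1)
(c) allowed
(d) allowed
(e) allowed
Total allowed: 4 of 5.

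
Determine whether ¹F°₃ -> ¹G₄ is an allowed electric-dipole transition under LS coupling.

Initial level: S=0, L=3, J=3, parity odd. Final level: S=0, L=4, J=4, parity even.
Parity must change: odd → even — passes.
ΔS = 0: S: 0 → 0 — passes.
ΔL = 0, ±1 (not L=0↔0): L: 3 → 4, ΔL = +1 — passes.
ΔJ = 0, ±1 (not J=0↔0): J: 3 → 4, ΔJ = +1 — passes.
All four E1 rules are satisfied.

allowed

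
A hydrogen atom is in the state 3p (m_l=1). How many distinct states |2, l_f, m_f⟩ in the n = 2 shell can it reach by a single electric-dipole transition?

E1 requires Δl = ±1, so l_f ∈ {0, 2}; with 0 ≤ l_f ≤ n_f−1 = 1, the allowed l_f values are {0}.
For l_f = 0: m_f ∈ {m_i−1, m_i, m_i+1} ∩ [−0, 0] = {0} → 1 state.
Total: 1.

1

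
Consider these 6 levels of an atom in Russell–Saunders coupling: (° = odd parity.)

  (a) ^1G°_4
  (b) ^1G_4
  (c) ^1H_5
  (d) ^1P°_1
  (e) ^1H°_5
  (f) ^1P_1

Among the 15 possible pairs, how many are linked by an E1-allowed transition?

5

(a)–(b): allowed.
(a)–(c): allowed.
(a)–(d): forbidden (parity, ΔL, ΔJ).
(a)–(e): forbidden (parity).
(a)–(f): forbidden (ΔL, ΔJ).
(b)–(c): forbidden (parity).
(b)–(d): forbidden (ΔL, ΔJ).
(b)–(e): allowed.
(b)–(f): forbidden (parity, ΔL, ΔJ).
(c)–(d): forbidden (ΔL, ΔJ).
(c)–(e): allowed.
(c)–(f): forbidden (parity, ΔL, ΔJ).
(d)–(e): forbidden (parity, ΔL, ΔJ).
(d)–(f): allowed.
(e)–(f): forbidden (ΔL, ΔJ).
Allowed pairs: 5 of 15.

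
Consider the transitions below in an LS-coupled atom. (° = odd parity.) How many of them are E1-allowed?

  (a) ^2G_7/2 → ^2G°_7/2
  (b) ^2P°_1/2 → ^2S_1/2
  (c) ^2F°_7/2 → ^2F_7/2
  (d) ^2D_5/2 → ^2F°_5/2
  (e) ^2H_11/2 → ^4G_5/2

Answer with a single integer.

4

(a) allowed
(b) allowed
(c) allowed
(d) allowed
(e) forbidden (parity, ΔS, ΔJ fail)
Total allowed: 4 of 5.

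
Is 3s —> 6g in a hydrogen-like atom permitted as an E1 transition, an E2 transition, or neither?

Δl = 4 − 0 = +4; l_i + l_f = 4.
E1 (Δl = ±1): not satisfied.
E2 (Δl = 0,±2, l_i+l_f ≥ 2): not satisfied.

neither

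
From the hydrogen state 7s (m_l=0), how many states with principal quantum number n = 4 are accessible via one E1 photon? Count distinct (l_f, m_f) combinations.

E1 requires Δl = ±1, so l_f ∈ {-1, 1}; with 0 ≤ l_f ≤ n_f−1 = 3, the allowed l_f values are {1}.
For l_f = 1: m_f ∈ {m_i−1, m_i, m_i+1} ∩ [−1, 1] = {-1, 0, 1} → 3 states.
Total: 3.

3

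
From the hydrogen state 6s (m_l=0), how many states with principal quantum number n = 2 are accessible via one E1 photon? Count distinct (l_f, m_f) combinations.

3

E1 requires Δl = ±1, so l_f ∈ {-1, 1}; with 0 ≤ l_f ≤ n_f−1 = 1, the allowed l_f values are {1}.
For l_f = 1: m_f ∈ {m_i−1, m_i, m_i+1} ∩ [−1, 1] = {-1, 0, 1} → 3 states.
Total: 3.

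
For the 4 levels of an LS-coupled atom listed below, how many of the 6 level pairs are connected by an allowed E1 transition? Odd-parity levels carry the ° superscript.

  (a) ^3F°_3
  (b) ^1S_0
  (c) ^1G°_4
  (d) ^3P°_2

(a)–(b): forbidden (ΔS, ΔL, ΔJ).
(a)–(c): forbidden (parity, ΔS).
(a)–(d): forbidden (parity, ΔL).
(b)–(c): forbidden (ΔL, ΔJ).
(b)–(d): forbidden (ΔS, ΔJ).
(c)–(d): forbidden (parity, ΔS, ΔL, ΔJ).
Allowed pairs: 0 of 6.

0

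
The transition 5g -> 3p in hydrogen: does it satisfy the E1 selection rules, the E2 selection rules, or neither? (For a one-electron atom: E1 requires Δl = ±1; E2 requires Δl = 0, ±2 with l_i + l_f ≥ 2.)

Δl = 1 − 4 = -3; l_i + l_f = 5.
E1 (Δl = ±1): not satisfied.
E2 (Δl = 0,±2, l_i+l_f ≥ 2): not satisfied.

neither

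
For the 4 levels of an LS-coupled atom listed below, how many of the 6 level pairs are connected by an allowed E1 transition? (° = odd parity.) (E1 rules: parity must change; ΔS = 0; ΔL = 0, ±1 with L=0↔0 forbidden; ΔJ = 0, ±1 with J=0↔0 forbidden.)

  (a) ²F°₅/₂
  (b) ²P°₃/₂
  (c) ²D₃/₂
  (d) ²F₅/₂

(a)–(b): forbidden (parity, ΔL).
(a)–(c): allowed.
(a)–(d): allowed.
(b)–(c): allowed.
(b)–(d): forbidden (ΔL).
(c)–(d): forbidden (parity).
Allowed pairs: 3 of 6.

3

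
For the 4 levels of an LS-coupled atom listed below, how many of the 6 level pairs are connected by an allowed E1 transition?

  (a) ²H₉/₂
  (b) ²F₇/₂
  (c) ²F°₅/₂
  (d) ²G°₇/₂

(a)–(b): forbidden (parity, ΔL).
(a)–(c): forbidden (ΔL, ΔJ).
(a)–(d): allowed.
(b)–(c): allowed.
(b)–(d): allowed.
(c)–(d): forbidden (parity).
Allowed pairs: 3 of 6.

3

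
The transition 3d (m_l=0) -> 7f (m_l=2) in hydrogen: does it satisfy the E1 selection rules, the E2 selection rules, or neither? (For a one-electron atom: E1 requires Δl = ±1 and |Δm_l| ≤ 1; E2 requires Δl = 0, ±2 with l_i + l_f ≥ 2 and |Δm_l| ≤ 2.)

Δl = 3 − 2 = +1; l_i + l_f = 5.
Δm_l = +2.
E1 (Δl = ±1, |Δm_l| ≤ 1): not satisfied.
E2 (Δl = 0,±2, l_i+l_f ≥ 2, |Δm_l| ≤ 2): not satisfied.

neither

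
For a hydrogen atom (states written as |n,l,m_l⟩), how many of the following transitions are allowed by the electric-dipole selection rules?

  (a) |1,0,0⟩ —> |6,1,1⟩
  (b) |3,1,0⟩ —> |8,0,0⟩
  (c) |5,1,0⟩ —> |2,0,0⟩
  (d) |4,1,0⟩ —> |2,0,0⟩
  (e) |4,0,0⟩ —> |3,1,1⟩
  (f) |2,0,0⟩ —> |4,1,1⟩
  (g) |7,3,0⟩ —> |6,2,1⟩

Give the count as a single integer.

7

(a) allowed
(b) allowed
(c) allowed
(d) allowed
(e) allowed
(f) allowed
(g) allowed
Total allowed: 7 of 7.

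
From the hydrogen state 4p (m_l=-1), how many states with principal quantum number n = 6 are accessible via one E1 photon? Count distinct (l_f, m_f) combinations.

4

E1 requires Δl = ±1, so l_f ∈ {0, 2}; with 0 ≤ l_f ≤ n_f−1 = 5, the allowed l_f values are {0, 2}.
For l_f = 0: m_f ∈ {m_i−1, m_i, m_i+1} ∩ [−0, 0] = {0} → 1 state.
For l_f = 2: m_f ∈ {m_i−1, m_i, m_i+1} ∩ [−2, 2] = {-2, -1, 0} → 3 states.
Total: 4.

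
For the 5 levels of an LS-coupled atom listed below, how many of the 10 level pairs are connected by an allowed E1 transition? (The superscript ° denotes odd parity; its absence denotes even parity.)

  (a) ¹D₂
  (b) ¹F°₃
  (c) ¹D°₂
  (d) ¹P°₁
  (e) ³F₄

(a)–(b): allowed.
(a)–(c): allowed.
(a)–(d): allowed.
(a)–(e): forbidden (parity, ΔS, ΔJ).
(b)–(c): forbidden (parity).
(b)–(d): forbidden (parity, ΔL, ΔJ).
(b)–(e): forbidden (ΔS).
(c)–(d): forbidden (parity).
(c)–(e): forbidden (ΔS, ΔJ).
(d)–(e): forbidden (ΔS, ΔL, ΔJ).
Allowed pairs: 3 of 10.

3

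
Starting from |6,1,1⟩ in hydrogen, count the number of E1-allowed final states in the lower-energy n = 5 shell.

4

E1 requires Δl = ±1, so l_f ∈ {0, 2}; with 0 ≤ l_f ≤ n_f−1 = 4, the allowed l_f values are {0, 2}.
For l_f = 0: m_f ∈ {m_i−1, m_i, m_i+1} ∩ [−0, 0] = {0} → 1 state.
For l_f = 2: m_f ∈ {m_i−1, m_i, m_i+1} ∩ [−2, 2] = {0, 1, 2} → 3 states.
Total: 4.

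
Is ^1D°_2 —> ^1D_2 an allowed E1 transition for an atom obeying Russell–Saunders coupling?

allowed

Parity must change: odd → even — passes.
ΔS = 0: S: 0 → 0 — passes.
ΔL = 0, ±1 (not L=0↔0): L: 2 → 2, ΔL = +0 — passes.
ΔJ = 0, ±1 (not J=0↔0): J: 2 → 2, ΔJ = +0 — passes.
All four E1 rules are satisfied.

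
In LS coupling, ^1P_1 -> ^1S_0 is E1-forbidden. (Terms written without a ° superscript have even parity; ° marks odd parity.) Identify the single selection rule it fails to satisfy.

Reading off the term symbols: S 0→0, L 1→0, J 1→0, parity even→even.
Parity must change: even → even — fails.
ΔS = 0: S: 0 → 0 — passes.
ΔL = 0, ±1 (not L=0↔0): L: 1 → 0, ΔL = -1 — passes.
ΔJ = 0, ±1 (not J=0↔0): J: 1 → 0, ΔJ = -1 — passes.

parity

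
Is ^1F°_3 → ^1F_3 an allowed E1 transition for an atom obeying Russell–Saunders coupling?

allowed

Parity must change: odd → even — ✓.
ΔS = 0: S: 0 → 0 — ✓.
ΔL = 0, ±1 (not L=0↔0): L: 3 → 3, ΔL = +0 — ✓.
ΔJ = 0, ±1 (not J=0↔0): J: 3 → 3, ΔJ = +0 — ✓.
All four E1 rules are satisfied.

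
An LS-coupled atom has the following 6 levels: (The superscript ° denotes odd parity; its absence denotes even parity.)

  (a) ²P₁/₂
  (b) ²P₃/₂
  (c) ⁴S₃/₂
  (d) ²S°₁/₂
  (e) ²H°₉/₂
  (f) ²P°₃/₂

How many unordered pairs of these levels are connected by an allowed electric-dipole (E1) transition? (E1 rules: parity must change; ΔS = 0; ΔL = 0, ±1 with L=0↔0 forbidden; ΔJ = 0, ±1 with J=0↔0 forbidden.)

4

(a)–(b): forbidden (parity).
(a)–(c): forbidden (parity, ΔS).
(a)–(d): allowed.
(a)–(e): forbidden (ΔL, ΔJ).
(a)–(f): allowed.
(b)–(c): forbidden (parity, ΔS).
(b)–(d): allowed.
(b)–(e): forbidden (ΔL, ΔJ).
(b)–(f): allowed.
(c)–(d): forbidden (ΔS, ΔL).
(c)–(e): forbidden (ΔS, ΔL, ΔJ).
(c)–(f): forbidden (ΔS).
(d)–(e): forbidden (parity, ΔL, ΔJ).
(d)–(f): forbidden (parity).
(e)–(f): forbidden (parity, ΔL, ΔJ).
Allowed pairs: 4 of 15.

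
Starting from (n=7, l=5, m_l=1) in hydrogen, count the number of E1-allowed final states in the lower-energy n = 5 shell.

3

E1 requires Δl = ±1, so l_f ∈ {4, 6}; with 0 ≤ l_f ≤ n_f−1 = 4, the allowed l_f values are {4}.
For l_f = 4: m_f ∈ {m_i−1, m_i, m_i+1} ∩ [−4, 4] = {0, 1, 2} → 3 states.
Total: 3.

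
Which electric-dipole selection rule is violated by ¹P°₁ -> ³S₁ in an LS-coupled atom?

the ΔS = 0 rule

Parity must change: odd → even — ✓.
ΔJ = 0, ±1 (not J=0↔0): J: 1 → 1, ΔJ = +0 — ✓.
ΔL = 0, ±1 (not L=0↔0): L: 1 → 0, ΔL = -1 — ✓.
ΔS = 0: S: 0 → 1 — ✗.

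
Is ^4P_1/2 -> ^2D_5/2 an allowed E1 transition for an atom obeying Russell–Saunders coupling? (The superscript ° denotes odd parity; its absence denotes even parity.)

forbidden

Parity must change: even → even — fails.
ΔS = 0: S: 3/2 → 1/2 — fails.
ΔL = 0, ±1 (not L=0↔0): L: 1 → 2, ΔL = +1 — passes.
ΔJ = 0, ±1 (not J=0↔0): J: 1/2 → 5/2, ΔJ = +2 — fails.
Rule(s) violated: parity, ΔS, ΔJ.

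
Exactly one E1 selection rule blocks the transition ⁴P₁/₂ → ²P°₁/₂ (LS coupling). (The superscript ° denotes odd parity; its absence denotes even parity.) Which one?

Parity must change: even → odd — ✓.
ΔS = 0: S: 3/2 → 1/2 — ✗.
ΔJ = 0, ±1 (not J=0↔0): J: 1/2 → 1/2, ΔJ = +0 — ✓.
ΔL = 0, ±1 (not L=0↔0): L: 1 → 1, ΔL = +0 — ✓.

the ΔS = 0 rule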